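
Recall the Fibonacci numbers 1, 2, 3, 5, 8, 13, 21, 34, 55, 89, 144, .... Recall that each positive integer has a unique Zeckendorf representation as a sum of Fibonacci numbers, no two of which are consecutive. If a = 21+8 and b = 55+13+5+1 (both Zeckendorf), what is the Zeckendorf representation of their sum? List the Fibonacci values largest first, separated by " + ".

The two numbers are 29 and 74, so their sum is 103.
Repeatedly subtract the largest Fibonacci number that fits:
largest Fibonacci ≤ 103 is 89; 103 − 89 = 14
largest Fibonacci ≤ 14 is 13; 14 − 13 = 1
largest Fibonacci ≤ 1 is 1; 1 − 1 = 0

89 + 13 + 1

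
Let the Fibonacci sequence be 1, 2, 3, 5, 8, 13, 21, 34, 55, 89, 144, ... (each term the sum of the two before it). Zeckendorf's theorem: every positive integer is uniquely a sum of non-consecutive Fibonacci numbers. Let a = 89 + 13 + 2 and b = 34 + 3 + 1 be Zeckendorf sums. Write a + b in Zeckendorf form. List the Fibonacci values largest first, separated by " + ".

89 + 34 + 13 + 5 + 1

The two numbers are 104 and 38, so their sum is 142.
largest Fibonacci ≤ 142 is 89; 142 − 89 = 53
largest Fibonacci ≤ 53 is 34; 53 − 34 = 19
largest Fibonacci ≤ 19 is 13; 19 − 13 = 6
largest Fibonacci ≤ 6 is 5; 6 − 5 = 1
largest Fibonacci ≤ 1 is 1; 1 − 1 = 0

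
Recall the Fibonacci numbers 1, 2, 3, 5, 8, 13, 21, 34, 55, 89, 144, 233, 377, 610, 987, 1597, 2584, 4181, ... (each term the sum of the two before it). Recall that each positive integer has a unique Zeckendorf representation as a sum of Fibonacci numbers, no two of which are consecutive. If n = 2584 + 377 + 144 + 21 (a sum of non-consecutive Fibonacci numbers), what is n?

3126

2584 + 377 + 144 + 21 = 3126.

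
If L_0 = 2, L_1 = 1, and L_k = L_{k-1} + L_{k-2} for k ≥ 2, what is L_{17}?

3571

Iterating the recurrence up to L_{9} = 76 and L_{8} = 47:
L_{10} = L_{9} + L_{8} = 76 + 47 = 123
L_{11} = L_{10} + L_{9} = 123 + 76 = 199
L_{12} = L_{11} + L_{10} = 199 + 123 = 322
L_{13} = L_{12} + L_{11} = 322 + 199 = 521
L_{14} = L_{13} + L_{12} = 521 + 322 = 843
L_{15} = L_{14} + L_{13} = 843 + 521 = 1364
L_{16} = L_{15} + L_{14} = 1364 + 843 = 2207
L_{17} = L_{16} + L_{15} = 2207 + 1364 = 3571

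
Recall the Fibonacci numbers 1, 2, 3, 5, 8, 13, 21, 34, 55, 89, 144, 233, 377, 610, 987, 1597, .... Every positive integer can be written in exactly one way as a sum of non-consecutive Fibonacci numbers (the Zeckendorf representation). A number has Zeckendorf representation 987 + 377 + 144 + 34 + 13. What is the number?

987 + 377 + 144 + 34 + 13 = 1555.

1555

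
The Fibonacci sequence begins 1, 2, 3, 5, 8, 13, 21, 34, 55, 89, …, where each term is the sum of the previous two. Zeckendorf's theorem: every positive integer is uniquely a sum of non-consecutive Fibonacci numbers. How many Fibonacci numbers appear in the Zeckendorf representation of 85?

4

Repeatedly subtract the largest Fibonacci number that fits:
take 55 (≤ 85); 85 − 55 = 30
take 21 (≤ 30); 30 − 21 = 9
take 8 (≤ 9); 9 − 8 = 1
take 1 (≤ 1); 1 − 1 = 0
85 = 55 + 21 + 8 + 1, which has 4 terms.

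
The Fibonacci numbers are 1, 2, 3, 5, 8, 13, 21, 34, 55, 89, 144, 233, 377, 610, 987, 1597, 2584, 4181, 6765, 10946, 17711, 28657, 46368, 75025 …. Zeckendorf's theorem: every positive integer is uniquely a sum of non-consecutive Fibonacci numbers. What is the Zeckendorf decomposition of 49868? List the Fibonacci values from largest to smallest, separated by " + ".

Greedy algorithm:
subtract 46368 from 49868: 3500 remains
subtract 2584 from 3500: 916 remains
subtract 610 from 916: 306 remains
subtract 233 from 306: 73 remains
subtract 55 from 73: 18 remains
subtract 13 from 18: 5 remains
subtract 5 from 5: 0 remains
So 49868 = 46368 + 2584 + 610 + 233 + 55 + 13 + 5, with no two terms consecutive in the sequence.

46368 + 2584 + 610 + 233 + 55 + 13 + 5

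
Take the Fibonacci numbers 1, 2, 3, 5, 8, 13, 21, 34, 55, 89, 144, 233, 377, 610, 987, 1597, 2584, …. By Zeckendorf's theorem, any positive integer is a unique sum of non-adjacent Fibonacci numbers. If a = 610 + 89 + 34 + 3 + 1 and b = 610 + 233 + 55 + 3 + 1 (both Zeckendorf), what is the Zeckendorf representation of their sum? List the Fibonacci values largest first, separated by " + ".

The two numbers are 737 and 902, so their sum is 1639.
Greedily peel off the largest Fibonacci term at each step:
1597 ≤ 1639 < 2584, so take 1597; remainder 42
34 ≤ 42 < 55, so take 34; remainder 8
8 ≤ 8 < 13, so take 8; remainder 0

1597 + 34 + 8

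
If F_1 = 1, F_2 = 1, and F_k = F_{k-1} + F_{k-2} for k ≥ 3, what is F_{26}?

121393

Iterating the recurrence up to F_{19} = 4181 and F_{18} = 2584:
F_{20} = F_{19} + F_{18} = 4181 + 2584 = 6765
F_{21} = F_{20} + F_{19} = 6765 + 4181 = 10946
F_{22} = F_{21} + F_{20} = 10946 + 6765 = 17711
F_{23} = F_{22} + F_{21} = 17711 + 10946 = 28657
F_{24} = F_{23} + F_{22} = 28657 + 17711 = 46368
F_{25} = F_{24} + F_{23} = 46368 + 28657 = 75025
F_{26} = F_{25} + F_{24} = 75025 + 46368 = 121393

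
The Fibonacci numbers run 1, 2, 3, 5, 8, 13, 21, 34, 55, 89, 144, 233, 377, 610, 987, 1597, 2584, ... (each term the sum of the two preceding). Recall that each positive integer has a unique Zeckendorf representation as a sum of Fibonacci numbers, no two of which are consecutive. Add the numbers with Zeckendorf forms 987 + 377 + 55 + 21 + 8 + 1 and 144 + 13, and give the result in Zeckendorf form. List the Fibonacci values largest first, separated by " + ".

The two numbers are 1449 and 157, so their sum is 1606.
take 1597 (≤ 1606); 1606 − 1597 = 9
take 8 (≤ 9); 9 − 8 = 1
take 1 (≤ 1); 1 − 1 = 0

1597 + 8 + 1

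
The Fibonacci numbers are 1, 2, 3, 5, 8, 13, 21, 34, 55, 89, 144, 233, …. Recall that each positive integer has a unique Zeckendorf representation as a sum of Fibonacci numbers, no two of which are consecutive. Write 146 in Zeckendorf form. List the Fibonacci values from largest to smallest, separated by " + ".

144 + 2

Repeatedly subtract the largest Fibonacci number that fits:
take 144 (≤ 146); 146 − 144 = 2
take 2 (≤ 2); 2 − 2 = 0
So 146 = 144 + 2, with no two terms consecutive in the sequence.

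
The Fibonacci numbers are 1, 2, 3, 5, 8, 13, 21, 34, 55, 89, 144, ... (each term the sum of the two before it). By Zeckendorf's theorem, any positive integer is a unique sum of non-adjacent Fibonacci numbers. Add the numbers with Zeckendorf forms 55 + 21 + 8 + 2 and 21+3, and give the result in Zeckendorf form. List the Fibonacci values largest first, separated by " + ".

89 + 21

The two numbers are 86 and 24, so their sum is 110.
110 − 89 = 21
21 − 21 = 0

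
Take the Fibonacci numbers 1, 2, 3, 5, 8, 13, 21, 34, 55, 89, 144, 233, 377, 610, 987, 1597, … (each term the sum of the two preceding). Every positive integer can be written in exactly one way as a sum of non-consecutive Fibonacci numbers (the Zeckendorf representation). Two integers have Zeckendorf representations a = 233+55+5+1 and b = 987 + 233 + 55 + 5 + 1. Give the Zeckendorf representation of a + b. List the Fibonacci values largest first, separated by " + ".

987 + 377 + 144 + 55 + 8 + 3 + 1

The two numbers are 294 and 1281, so their sum is 1575.
Greedy algorithm:
subtract 987 from 1575: 588 remains
subtract 377 from 588: 211 remains
subtract 144 from 211: 67 remains
subtract 55 from 67: 12 remains
subtract 8 from 12: 4 remains
subtract 3 from 4: 1 remains
subtract 1 from 1: 0 remains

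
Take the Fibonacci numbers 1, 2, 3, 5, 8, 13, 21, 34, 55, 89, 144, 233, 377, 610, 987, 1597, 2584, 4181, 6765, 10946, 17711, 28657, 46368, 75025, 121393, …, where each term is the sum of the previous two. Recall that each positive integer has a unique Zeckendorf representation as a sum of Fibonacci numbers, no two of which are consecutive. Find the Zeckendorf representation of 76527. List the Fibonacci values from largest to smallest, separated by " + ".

Greedy algorithm:
take 75025 (≤ 76527); 76527 − 75025 = 1502
take 987 (≤ 1502); 1502 − 987 = 515
take 377 (≤ 515); 515 − 377 = 138
take 89 (≤ 138); 138 − 89 = 49
take 34 (≤ 49); 49 − 34 = 15
take 13 (≤ 15); 15 − 13 = 2
take 2 (≤ 2); 2 − 2 = 0
So 76527 = 75025 + 987 + 377 + 89 + 34 + 13 + 2, with no two terms consecutive in the sequence.

75025 + 987 + 377 + 89 + 34 + 13 + 2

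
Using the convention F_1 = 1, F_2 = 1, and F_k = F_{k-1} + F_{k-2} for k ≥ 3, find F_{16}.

Iterating the recurrence up to F_{12} = 144 and F_{11} = 89:
F_{13} = F_{12} + F_{11} = 144 + 89 = 233
F_{14} = F_{13} + F_{12} = 233 + 144 = 377
F_{15} = F_{14} + F_{13} = 377 + 233 = 610
F_{16} = F_{15} + F_{14} = 610 + 377 = 987

987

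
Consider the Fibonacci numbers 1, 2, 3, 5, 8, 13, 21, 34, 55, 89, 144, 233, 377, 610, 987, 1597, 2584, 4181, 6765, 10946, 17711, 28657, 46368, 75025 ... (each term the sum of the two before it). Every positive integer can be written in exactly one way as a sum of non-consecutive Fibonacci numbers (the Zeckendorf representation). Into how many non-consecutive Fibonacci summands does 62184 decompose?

Greedily peel off the largest Fibonacci term at each step:
largest Fibonacci ≤ 62184 is 46368; 62184 − 46368 = 15816
largest Fibonacci ≤ 15816 is 10946; 15816 − 10946 = 4870
largest Fibonacci ≤ 4870 is 4181; 4870 − 4181 = 689
largest Fibonacci ≤ 689 is 610; 689 − 610 = 79
largest Fibonacci ≤ 79 is 55; 79 − 55 = 24
largest Fibonacci ≤ 24 is 21; 24 − 21 = 3
largest Fibonacci ≤ 3 is 3; 3 − 3 = 0
62184 = 46368 + 10946 + 4181 + 610 + 55 + 21 + 3, which has 7 terms.

7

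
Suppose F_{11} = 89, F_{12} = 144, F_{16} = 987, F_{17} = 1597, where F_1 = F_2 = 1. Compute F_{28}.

317811

By the addition formula F_{m+n} = F_m F_{n+1} + F_{m−1} F_n with m=12, n=16: F_{28} = 144·1597 + 89·987 = 229968 + 87843 = 317811.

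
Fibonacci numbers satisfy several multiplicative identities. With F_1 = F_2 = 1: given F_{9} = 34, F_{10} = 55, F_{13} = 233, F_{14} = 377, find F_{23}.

28657

By the addition formula F_{m+n} = F_m F_{n+1} + F_{m−1} F_n with m=14, n=9: F_{23} = 377·55 + 233·34 = 20735 + 7922 = 28657.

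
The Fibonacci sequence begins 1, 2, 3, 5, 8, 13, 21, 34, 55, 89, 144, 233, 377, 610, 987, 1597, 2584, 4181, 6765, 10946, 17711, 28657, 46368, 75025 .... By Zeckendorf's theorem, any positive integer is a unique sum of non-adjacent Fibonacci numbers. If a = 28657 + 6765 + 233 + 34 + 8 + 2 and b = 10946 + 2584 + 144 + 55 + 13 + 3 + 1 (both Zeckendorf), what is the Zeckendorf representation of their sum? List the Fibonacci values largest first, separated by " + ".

46368 + 2584 + 377 + 89 + 21 + 5 + 1

The two numbers are 35699 and 13746, so their sum is 49445.
49445 − 46368 = 3077
3077 − 2584 = 493
493 − 377 = 116
116 − 89 = 27
27 − 21 = 6
6 − 5 = 1
1 − 1 = 0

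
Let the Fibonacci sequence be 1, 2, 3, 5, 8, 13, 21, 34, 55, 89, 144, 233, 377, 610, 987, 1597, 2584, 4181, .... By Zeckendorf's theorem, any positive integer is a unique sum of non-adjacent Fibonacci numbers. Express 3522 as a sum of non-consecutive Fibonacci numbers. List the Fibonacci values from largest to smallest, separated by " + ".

largest Fibonacci ≤ 3522 is 2584; 3522 − 2584 = 938
largest Fibonacci ≤ 938 is 610; 938 − 610 = 328
largest Fibonacci ≤ 328 is 233; 328 − 233 = 95
largest Fibonacci ≤ 95 is 89; 95 − 89 = 6
largest Fibonacci ≤ 6 is 5; 6 − 5 = 1
largest Fibonacci ≤ 1 is 1; 1 − 1 = 0
So 3522 = 2584 + 610 + 233 + 89 + 5 + 1, with no two terms consecutive in the sequence.

2584 + 610 + 233 + 89 + 5 + 1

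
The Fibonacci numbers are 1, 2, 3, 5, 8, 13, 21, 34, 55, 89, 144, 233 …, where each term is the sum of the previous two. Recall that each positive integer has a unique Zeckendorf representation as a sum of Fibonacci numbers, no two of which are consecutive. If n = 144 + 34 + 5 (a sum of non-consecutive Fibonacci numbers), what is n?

183

144 + 34 + 5 = 183.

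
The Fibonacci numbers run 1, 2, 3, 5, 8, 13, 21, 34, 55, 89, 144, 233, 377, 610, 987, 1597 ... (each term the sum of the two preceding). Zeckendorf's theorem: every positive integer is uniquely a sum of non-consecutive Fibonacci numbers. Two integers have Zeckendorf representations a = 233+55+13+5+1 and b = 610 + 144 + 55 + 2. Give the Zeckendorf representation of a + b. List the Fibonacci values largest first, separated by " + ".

The two numbers are 307 and 811, so their sum is 1118.
largest Fibonacci ≤ 1118 is 987; 1118 − 987 = 131
largest Fibonacci ≤ 131 is 89; 131 − 89 = 42
largest Fibonacci ≤ 42 is 34; 42 − 34 = 8
largest Fibonacci ≤ 8 is 8; 8 − 8 = 0

987 + 89 + 34 + 8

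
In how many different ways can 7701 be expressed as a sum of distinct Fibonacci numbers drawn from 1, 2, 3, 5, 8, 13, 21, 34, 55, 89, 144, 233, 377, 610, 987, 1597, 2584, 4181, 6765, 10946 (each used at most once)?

Each representation comes from the Zeckendorf form by replacing some F_k with F_{k−1} + F_{k−2} where possible.
7701 = 6765+610+233+89+3+1 = 6765+610+233+55+34+3+1 = 6765+610+233+55+21+13+3+1 = … (27 more), for 30 in all.

30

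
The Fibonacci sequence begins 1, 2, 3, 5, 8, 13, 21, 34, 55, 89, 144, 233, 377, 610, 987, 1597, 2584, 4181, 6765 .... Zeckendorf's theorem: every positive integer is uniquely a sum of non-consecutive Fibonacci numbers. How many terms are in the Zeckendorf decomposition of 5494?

Repeatedly subtract the largest Fibonacci number that fits:
largest Fibonacci ≤ 5494 is 4181; 5494 − 4181 = 1313
largest Fibonacci ≤ 1313 is 987; 1313 − 987 = 326
largest Fibonacci ≤ 326 is 233; 326 − 233 = 93
largest Fibonacci ≤ 93 is 89; 93 − 89 = 4
largest Fibonacci ≤ 4 is 3; 4 − 3 = 1
largest Fibonacci ≤ 1 is 1; 1 − 1 = 0
5494 = 4181 + 987 + 233 + 89 + 3 + 1, which has 6 terms.

6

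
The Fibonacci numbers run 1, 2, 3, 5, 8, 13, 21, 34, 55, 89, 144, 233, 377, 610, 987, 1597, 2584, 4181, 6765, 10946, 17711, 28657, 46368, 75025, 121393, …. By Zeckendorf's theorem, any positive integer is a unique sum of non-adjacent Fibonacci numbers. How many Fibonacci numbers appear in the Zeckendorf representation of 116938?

Repeatedly subtract the largest Fibonacci number that fits:
subtract 75025 from 116938: 41913 remains
subtract 28657 from 41913: 13256 remains
subtract 10946 from 13256: 2310 remains
subtract 1597 from 2310: 713 remains
subtract 610 from 713: 103 remains
subtract 89 from 103: 14 remains
subtract 13 from 14: 1 remains
subtract 1 from 1: 0 remains
116938 = 75025 + 28657 + 10946 + 1597 + 610 + 89 + 13 + 1, which has 8 terms.

8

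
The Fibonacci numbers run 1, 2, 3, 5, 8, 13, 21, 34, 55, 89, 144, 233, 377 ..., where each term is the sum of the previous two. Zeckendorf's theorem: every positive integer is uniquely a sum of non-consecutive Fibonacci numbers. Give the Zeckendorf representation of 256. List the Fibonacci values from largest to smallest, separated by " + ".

Greedy algorithm:
256 − 233 = 23
23 − 21 = 2
2 − 2 = 0
So 256 = 233 + 21 + 2, with no two terms consecutive in the sequence.

233 + 21 + 2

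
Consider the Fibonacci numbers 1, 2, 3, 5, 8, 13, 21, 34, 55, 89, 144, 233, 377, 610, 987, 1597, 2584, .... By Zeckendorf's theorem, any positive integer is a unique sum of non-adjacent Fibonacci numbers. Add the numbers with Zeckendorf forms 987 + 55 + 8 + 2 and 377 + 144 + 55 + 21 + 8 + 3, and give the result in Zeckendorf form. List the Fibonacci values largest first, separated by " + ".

The two numbers are 1052 and 608, so their sum is 1660.
1660: greatest Fibonacci not exceeding it is 1597, leaving 63
63: greatest Fibonacci not exceeding it is 55, leaving 8
8: greatest Fibonacci not exceeding it is 8, leaving 0

1597 + 55 + 8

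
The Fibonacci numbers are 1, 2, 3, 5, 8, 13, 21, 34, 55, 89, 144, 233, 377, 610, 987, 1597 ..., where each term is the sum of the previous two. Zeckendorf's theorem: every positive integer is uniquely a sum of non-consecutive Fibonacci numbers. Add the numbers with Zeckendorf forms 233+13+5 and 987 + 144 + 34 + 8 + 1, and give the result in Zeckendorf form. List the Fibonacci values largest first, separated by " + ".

The two numbers are 251 and 1174, so their sum is 1425.
largest Fibonacci ≤ 1425 is 987; 1425 − 987 = 438
largest Fibonacci ≤ 438 is 377; 438 − 377 = 61
largest Fibonacci ≤ 61 is 55; 61 − 55 = 6
largest Fibonacci ≤ 6 is 5; 6 − 5 = 1
largest Fibonacci ≤ 1 is 1; 1 − 1 = 0

987 + 377 + 55 + 5 + 1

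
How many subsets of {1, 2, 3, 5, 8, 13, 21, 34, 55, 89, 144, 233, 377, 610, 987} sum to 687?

Each representation comes from the Zeckendorf form by replacing some F_k with F_{k−1} + F_{k−2} where possible.
687 = 610+55+21+1 = 610+55+13+8+1 = 377+233+55+21+1 = 610+55+13+5+3+1 = 610+34+21+13+8+1 = … (10 more), for 15 in all.

15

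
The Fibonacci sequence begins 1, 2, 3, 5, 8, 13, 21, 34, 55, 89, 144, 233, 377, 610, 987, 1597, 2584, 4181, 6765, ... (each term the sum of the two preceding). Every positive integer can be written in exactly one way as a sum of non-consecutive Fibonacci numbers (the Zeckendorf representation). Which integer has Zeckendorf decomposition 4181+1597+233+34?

6045

4181+1597+233+34 = 6045.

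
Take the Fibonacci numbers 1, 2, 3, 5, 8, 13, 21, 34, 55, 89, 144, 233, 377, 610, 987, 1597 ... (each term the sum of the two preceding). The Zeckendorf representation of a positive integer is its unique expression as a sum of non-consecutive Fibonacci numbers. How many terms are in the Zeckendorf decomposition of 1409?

subtract 987 from 1409: 422 remains
subtract 377 from 422: 45 remains
subtract 34 from 45: 11 remains
subtract 8 from 11: 3 remains
subtract 3 from 3: 0 remains
1409 = 987 + 377 + 34 + 8 + 3, which has 5 terms.

5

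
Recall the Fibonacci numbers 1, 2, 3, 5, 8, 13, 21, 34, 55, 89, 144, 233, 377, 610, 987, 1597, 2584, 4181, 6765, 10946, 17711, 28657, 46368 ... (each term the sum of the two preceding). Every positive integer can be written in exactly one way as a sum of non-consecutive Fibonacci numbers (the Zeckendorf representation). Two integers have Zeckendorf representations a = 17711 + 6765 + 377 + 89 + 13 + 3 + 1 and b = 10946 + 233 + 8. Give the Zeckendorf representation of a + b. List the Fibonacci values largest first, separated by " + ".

The two numbers are 24959 and 11187, so their sum is 36146.
Greedy algorithm:
36146: greatest Fibonacci not exceeding it is 28657, leaving 7489
7489: greatest Fibonacci not exceeding it is 6765, leaving 724
724: greatest Fibonacci not exceeding it is 610, leaving 114
114: greatest Fibonacci not exceeding it is 89, leaving 25
25: greatest Fibonacci not exceeding it is 21, leaving 4
4: greatest Fibonacci not exceeding it is 3, leaving 1
1: greatest Fibonacci not exceeding it is 1, leaving 0

28657 + 6765 + 610 + 89 + 21 + 3 + 1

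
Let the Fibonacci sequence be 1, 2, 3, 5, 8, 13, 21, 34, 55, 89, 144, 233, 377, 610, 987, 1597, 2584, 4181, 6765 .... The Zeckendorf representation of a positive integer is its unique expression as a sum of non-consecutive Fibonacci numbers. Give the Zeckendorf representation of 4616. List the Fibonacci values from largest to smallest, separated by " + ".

4181 + 377 + 55 + 3

4181 ≤ 4616 < 6765, so take 4181; remainder 435
377 ≤ 435 < 610, so take 377; remainder 58
55 ≤ 58 < 89, so take 55; remainder 3
3 ≤ 3 < 5, so take 3; remainder 0
So 4616 = 4181 + 377 + 55 + 3, with no two terms consecutive in the sequence.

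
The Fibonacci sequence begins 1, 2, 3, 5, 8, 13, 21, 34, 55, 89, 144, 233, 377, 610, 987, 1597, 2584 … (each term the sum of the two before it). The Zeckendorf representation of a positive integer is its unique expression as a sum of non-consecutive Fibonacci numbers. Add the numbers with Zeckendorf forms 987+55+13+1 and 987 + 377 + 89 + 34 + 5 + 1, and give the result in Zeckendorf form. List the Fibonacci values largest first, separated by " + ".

The two numbers are 1056 and 1493, so their sum is 2549.
Repeatedly subtract the largest Fibonacci number that fits:
take 1597 (≤ 2549); 2549 − 1597 = 952
take 610 (≤ 952); 952 − 610 = 342
take 233 (≤ 342); 342 − 233 = 109
take 89 (≤ 109); 109 − 89 = 20
take 13 (≤ 20); 20 − 13 = 7
take 5 (≤ 7); 7 − 5 = 2
take 2 (≤ 2); 2 − 2 = 0

1597 + 610 + 233 + 89 + 13 + 5 + 2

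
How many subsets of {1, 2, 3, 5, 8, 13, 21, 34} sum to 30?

Starting from the Zeckendorf form and repeatedly splitting a term F_k into F_{k−1} + F_{k−2} (when neither is already used) reaches every representation.
30 = 21+8+1 = 21+5+3+1 = 13+8+5+3+1 — 3 representations.

3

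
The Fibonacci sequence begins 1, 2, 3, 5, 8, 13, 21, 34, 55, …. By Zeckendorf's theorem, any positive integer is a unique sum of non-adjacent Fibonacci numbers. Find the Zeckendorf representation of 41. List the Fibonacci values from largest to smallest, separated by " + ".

Greedy algorithm:
take 34 (≤ 41); 41 − 34 = 7
take 5 (≤ 7); 7 − 5 = 2
take 2 (≤ 2); 2 − 2 = 0
So 41 = 34 + 5 + 2, with no two terms consecutive in the sequence.

34 + 5 + 2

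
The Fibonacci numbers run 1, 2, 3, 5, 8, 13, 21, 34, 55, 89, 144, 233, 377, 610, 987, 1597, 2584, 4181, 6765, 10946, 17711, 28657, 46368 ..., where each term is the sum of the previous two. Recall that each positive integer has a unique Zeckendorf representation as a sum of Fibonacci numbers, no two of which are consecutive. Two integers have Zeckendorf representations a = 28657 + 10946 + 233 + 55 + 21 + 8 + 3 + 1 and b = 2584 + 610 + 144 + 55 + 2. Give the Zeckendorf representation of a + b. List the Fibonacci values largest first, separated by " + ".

The two numbers are 39924 and 3395, so their sum is 43319.
43319 − 28657 = 14662
14662 − 10946 = 3716
3716 − 2584 = 1132
1132 − 987 = 145
145 − 144 = 1
1 − 1 = 0

28657 + 10946 + 2584 + 987 + 144 + 1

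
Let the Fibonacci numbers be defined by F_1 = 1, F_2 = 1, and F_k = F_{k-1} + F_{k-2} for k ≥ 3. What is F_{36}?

14930352

Iterating the recurrence up to F_{31} = 1346269 and F_{30} = 832040:
F_{32} = F_{31} + F_{30} = 1346269 + 832040 = 2178309
F_{33} = F_{32} + F_{31} = 2178309 + 1346269 = 3524578
F_{34} = F_{33} + F_{32} = 3524578 + 2178309 = 5702887
F_{35} = F_{34} + F_{33} = 5702887 + 3524578 = 9227465
F_{36} = F_{35} + F_{34} = 9227465 + 5702887 = 14930352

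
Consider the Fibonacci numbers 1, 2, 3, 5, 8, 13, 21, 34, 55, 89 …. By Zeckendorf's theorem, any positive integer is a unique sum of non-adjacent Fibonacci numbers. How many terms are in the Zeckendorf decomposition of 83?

4

Greedy algorithm:
take 55 (≤ 83); 83 − 55 = 28
take 21 (≤ 28); 28 − 21 = 7
take 5 (≤ 7); 7 − 5 = 2
take 2 (≤ 2); 2 − 2 = 0
83 = 55 + 21 + 5 + 2, which has 4 terms.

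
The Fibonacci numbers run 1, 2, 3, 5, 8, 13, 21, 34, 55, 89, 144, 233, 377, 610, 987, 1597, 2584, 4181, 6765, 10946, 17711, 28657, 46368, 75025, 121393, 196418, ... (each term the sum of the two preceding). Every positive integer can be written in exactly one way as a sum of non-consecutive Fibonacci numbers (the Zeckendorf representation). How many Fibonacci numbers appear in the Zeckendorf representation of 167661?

Greedy algorithm:
167661 − 121393 = 46268
46268 − 28657 = 17611
17611 − 10946 = 6665
6665 − 4181 = 2484
2484 − 1597 = 887
887 − 610 = 277
277 − 233 = 44
44 − 34 = 10
10 − 8 = 2
2 − 2 = 0
167661 = 121393 + 28657 + 10946 + 4181 + 1597 + 610 + 233 + 34 + 8 + 2, which has 10 terms.

10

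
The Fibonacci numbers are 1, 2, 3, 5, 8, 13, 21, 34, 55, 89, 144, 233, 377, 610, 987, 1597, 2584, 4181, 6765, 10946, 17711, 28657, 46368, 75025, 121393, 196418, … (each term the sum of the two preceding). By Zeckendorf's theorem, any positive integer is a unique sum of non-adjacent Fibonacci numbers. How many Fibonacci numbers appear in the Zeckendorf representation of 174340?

8

subtract 121393 from 174340: 52947 remains
subtract 46368 from 52947: 6579 remains
subtract 4181 from 6579: 2398 remains
subtract 1597 from 2398: 801 remains
subtract 610 from 801: 191 remains
subtract 144 from 191: 47 remains
subtract 34 from 47: 13 remains
subtract 13 from 13: 0 remains
174340 = 121393 + 46368 + 4181 + 1597 + 610 + 144 + 34 + 13, which has 8 terms.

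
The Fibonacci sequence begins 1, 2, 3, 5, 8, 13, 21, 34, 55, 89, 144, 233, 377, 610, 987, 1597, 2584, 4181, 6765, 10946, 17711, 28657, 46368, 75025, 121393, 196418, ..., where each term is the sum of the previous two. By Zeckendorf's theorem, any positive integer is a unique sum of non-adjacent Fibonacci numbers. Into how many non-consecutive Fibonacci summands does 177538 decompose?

subtract 121393 from 177538: 56145 remains
subtract 46368 from 56145: 9777 remains
subtract 6765 from 9777: 3012 remains
subtract 2584 from 3012: 428 remains
subtract 377 from 428: 51 remains
subtract 34 from 51: 17 remains
subtract 13 from 17: 4 remains
subtract 3 from 4: 1 remains
subtract 1 from 1: 0 remains
177538 = 121393 + 46368 + 6765 + 2584 + 377 + 34 + 13 + 3 + 1, which has 9 terms.

9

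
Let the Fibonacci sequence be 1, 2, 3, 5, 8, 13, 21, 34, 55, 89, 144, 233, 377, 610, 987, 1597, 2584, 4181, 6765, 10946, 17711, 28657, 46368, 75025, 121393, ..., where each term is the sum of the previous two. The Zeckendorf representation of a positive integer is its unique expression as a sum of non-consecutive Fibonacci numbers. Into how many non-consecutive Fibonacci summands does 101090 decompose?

9

Repeatedly subtract the largest Fibonacci number that fits:
75025 ≤ 101090 < 121393, so take 75025; remainder 26065
17711 ≤ 26065 < 28657, so take 17711; remainder 8354
6765 ≤ 8354 < 10946, so take 6765; remainder 1589
987 ≤ 1589 < 1597, so take 987; remainder 602
377 ≤ 602 < 610, so take 377; remainder 225
144 ≤ 225 < 233, so take 144; remainder 81
55 ≤ 81 < 89, so take 55; remainder 26
21 ≤ 26 < 34, so take 21; remainder 5
5 ≤ 5 < 8, so take 5; remainder 0
101090 = 75025 + 17711 + 6765 + 987 + 377 + 144 + 55 + 21 + 5, which has 9 terms.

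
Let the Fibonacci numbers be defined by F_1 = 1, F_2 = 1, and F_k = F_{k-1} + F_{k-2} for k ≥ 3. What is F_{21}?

Iterating the recurrence up to F_{15} = 610 and F_{14} = 377:
F_{16} = F_{15} + F_{14} = 610 + 377 = 987
F_{17} = F_{16} + F_{15} = 987 + 610 = 1597
F_{18} = F_{17} + F_{16} = 1597 + 987 = 2584
F_{19} = F_{18} + F_{17} = 2584 + 1597 = 4181
F_{20} = F_{19} + F_{18} = 4181 + 2584 = 6765
F_{21} = F_{20} + F_{19} = 6765 + 4181 = 10946

10946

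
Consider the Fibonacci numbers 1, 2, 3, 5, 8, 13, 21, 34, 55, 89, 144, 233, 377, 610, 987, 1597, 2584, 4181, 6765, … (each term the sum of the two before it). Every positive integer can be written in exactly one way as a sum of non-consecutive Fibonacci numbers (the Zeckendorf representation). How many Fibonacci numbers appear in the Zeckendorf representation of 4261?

5

largest Fibonacci ≤ 4261 is 4181; 4261 − 4181 = 80
largest Fibonacci ≤ 80 is 55; 80 − 55 = 25
largest Fibonacci ≤ 25 is 21; 25 − 21 = 4
largest Fibonacci ≤ 4 is 3; 4 − 3 = 1
largest Fibonacci ≤ 1 is 1; 1 − 1 = 0
4261 = 4181 + 55 + 21 + 3 + 1, which has 5 terms.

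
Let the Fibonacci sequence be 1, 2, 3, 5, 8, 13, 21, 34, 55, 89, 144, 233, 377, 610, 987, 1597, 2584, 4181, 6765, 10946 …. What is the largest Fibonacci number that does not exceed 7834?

6765

6765 ≤ 7834 < 10946, so the largest Fibonacci number not exceeding 7834 is 6765.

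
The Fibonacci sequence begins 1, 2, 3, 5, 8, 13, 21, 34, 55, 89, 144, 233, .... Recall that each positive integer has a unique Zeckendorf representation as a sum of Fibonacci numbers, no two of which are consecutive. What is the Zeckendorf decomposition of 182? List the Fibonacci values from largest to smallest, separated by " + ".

subtract 144 from 182: 38 remains
subtract 34 from 38: 4 remains
subtract 3 from 4: 1 remains
subtract 1 from 1: 0 remains
So 182 = 144 + 34 + 3 + 1, with no two terms consecutive in the sequence.

144 + 34 + 3 + 1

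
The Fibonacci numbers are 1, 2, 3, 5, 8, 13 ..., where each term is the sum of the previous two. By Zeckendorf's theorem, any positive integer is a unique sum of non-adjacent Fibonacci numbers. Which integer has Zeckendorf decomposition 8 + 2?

8 + 2 = 10.

10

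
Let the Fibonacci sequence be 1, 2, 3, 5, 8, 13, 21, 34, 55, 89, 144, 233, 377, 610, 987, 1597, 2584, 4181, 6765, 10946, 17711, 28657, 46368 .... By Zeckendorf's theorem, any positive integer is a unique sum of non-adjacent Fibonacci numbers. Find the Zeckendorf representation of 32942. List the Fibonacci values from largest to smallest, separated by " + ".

subtract 28657 from 32942: 4285 remains
subtract 4181 from 4285: 104 remains
subtract 89 from 104: 15 remains
subtract 13 from 15: 2 remains
subtract 2 from 2: 0 remains
So 32942 = 28657 + 4181 + 89 + 13 + 2, with no two terms consecutive in the sequence.

28657 + 4181 + 89 + 13 + 2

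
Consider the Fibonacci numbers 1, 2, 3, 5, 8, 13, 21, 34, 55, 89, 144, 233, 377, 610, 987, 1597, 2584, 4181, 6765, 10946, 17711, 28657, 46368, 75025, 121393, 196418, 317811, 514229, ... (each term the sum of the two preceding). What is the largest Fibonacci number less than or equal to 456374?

317811 ≤ 456374 < 514229, so the largest Fibonacci number not exceeding 456374 is 317811.

317811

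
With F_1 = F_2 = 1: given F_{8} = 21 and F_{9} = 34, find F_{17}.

1597

By F_{2k+1} = F_k² + F_{k+1}²: F_{17} = 21² + 34² = 441 + 1156 = 1597.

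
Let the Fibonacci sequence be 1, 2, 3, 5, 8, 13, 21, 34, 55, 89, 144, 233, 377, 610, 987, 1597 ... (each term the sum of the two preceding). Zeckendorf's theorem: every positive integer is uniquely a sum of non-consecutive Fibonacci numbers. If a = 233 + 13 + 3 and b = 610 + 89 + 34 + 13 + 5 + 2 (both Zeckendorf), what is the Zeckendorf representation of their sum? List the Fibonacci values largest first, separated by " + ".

987 + 13 + 2

The two numbers are 249 and 753, so their sum is 1002.
Repeatedly subtract the largest Fibonacci number that fits:
987 ≤ 1002 < 1597, so take 987; remainder 15
13 ≤ 15 < 21, so take 13; remainder 2
2 ≤ 2 < 3, so take 2; remainder 0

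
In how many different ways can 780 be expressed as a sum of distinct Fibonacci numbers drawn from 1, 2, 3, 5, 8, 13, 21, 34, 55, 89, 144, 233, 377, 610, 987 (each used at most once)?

Each representation comes from the Zeckendorf form by replacing some F_k with F_{k−1} + F_{k−2} where possible.
780 = 610+144+21+5 = 610+144+21+3+2 = 610+144+13+8+5 = 610+89+55+21+5 = 377+233+144+21+5 = … (15 more), for 20 in all.

20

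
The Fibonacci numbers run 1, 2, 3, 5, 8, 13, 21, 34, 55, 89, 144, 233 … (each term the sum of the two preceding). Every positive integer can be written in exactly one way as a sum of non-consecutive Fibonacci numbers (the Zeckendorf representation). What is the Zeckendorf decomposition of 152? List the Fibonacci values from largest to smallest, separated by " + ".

144 + 8

152: greatest Fibonacci not exceeding it is 144, leaving 8
8: greatest Fibonacci not exceeding it is 8, leaving 0
So 152 = 144 + 8, with no two terms consecutive in the sequence.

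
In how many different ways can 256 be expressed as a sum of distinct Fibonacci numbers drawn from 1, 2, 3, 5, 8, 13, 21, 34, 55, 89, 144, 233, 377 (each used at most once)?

9

Starting from the Zeckendorf form and repeatedly splitting a term F_k into F_{k−1} + F_{k−2} (when neither is already used) reaches every representation.
256 = 233+21+2 = 233+13+8+2 = 144+89+21+2 = … (6 more), for 9 in all.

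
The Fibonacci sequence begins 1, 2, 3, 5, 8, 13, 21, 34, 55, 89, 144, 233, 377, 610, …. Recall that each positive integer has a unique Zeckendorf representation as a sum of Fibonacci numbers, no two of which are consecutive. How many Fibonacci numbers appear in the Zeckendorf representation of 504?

5

Greedily peel off the largest Fibonacci term at each step:
504 − 377 = 127
127 − 89 = 38
38 − 34 = 4
4 − 3 = 1
1 − 1 = 0
504 = 377 + 89 + 34 + 3 + 1, which has 5 terms.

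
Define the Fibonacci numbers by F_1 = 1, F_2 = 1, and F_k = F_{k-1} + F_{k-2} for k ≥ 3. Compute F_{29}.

Iterating the recurrence up to F_{24} = 46368 and F_{23} = 28657:
F_{25} = F_{24} + F_{23} = 46368 + 28657 = 75025
F_{26} = F_{25} + F_{24} = 75025 + 46368 = 121393
F_{27} = F_{26} + F_{25} = 121393 + 75025 = 196418
F_{28} = F_{27} + F_{26} = 196418 + 121393 = 317811
F_{29} = F_{28} + F_{27} = 317811 + 196418 = 514229

514229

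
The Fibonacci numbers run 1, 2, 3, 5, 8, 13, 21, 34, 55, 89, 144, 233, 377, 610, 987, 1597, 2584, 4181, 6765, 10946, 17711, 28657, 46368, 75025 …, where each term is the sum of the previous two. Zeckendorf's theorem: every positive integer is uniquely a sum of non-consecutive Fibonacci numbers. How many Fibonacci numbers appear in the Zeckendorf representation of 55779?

Greedily peel off the largest Fibonacci term at each step:
55779: greatest Fibonacci not exceeding it is 46368, leaving 9411
9411: greatest Fibonacci not exceeding it is 6765, leaving 2646
2646: greatest Fibonacci not exceeding it is 2584, leaving 62
62: greatest Fibonacci not exceeding it is 55, leaving 7
7: greatest Fibonacci not exceeding it is 5, leaving 2
2: greatest Fibonacci not exceeding it is 2, leaving 0
55779 = 46368 + 6765 + 2584 + 55 + 5 + 2, which has 6 terms.

6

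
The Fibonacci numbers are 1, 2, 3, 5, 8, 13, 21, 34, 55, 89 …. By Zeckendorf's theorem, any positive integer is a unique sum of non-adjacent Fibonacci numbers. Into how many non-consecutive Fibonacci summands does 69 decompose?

3

Greedy algorithm:
take 55 (≤ 69); 69 − 55 = 14
take 13 (≤ 14); 14 − 13 = 1
take 1 (≤ 1); 1 − 1 = 0
69 = 55 + 13 + 1, which has 3 terms.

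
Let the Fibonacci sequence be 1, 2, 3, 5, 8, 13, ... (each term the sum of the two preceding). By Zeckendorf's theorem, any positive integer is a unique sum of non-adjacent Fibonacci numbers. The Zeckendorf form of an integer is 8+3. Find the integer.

11

8+3 = 11.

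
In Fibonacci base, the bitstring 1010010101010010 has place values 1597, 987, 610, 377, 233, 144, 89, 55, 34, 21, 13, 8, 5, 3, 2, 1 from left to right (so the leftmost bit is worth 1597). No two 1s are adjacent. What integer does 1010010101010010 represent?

2437

Summing the place values of the 1 bits: 1597 + 610 + 144 + 55 + 21 + 8 + 2 = 2437.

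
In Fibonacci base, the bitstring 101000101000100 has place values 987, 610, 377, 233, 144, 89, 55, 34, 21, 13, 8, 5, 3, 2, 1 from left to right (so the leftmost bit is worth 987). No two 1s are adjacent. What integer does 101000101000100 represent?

1443

Summing the place values of the 1 bits: 987 + 377 + 55 + 21 + 3 = 1443.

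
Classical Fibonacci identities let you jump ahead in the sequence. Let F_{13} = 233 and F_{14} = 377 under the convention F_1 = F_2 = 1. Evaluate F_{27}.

By F_{2k+1} = F_k² + F_{k+1}²: F_{27} = 233² + 377² = 54289 + 142129 = 196418.

196418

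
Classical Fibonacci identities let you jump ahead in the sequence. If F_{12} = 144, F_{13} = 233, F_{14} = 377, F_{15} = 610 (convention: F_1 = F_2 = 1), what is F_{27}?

By the addition formula F_{m+n} = F_m F_{n+1} + F_{m−1} F_n with m=15, n=12: F_{27} = 610·233 + 377·144 = 142130 + 54288 = 196418.

196418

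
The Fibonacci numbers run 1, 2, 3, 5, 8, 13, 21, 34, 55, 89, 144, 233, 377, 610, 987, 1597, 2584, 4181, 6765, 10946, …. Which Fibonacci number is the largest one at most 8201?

6765

6765 ≤ 8201 < 10946, so the largest Fibonacci number not exceeding 8201 is 6765.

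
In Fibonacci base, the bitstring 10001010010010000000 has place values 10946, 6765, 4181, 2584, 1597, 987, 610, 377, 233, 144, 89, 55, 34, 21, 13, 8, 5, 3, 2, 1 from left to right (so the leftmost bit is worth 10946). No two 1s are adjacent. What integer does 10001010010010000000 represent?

13331

Summing the place values of the 1 bits: 10946 + 1597 + 610 + 144 + 34 = 13331.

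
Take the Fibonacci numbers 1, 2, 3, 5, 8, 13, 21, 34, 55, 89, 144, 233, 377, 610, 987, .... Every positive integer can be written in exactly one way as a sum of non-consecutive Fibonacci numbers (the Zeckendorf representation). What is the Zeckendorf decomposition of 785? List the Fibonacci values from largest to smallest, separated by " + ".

subtract 610 from 785: 175 remains
subtract 144 from 175: 31 remains
subtract 21 from 31: 10 remains
subtract 8 from 10: 2 remains
subtract 2 from 2: 0 remains
So 785 = 610 + 144 + 21 + 8 + 2, with no two terms consecutive in the sequence.

610 + 144 + 21 + 8 + 2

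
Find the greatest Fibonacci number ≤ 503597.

317811 ≤ 503597 < 514229, so the largest Fibonacci number not exceeding 503597 is 317811.

317811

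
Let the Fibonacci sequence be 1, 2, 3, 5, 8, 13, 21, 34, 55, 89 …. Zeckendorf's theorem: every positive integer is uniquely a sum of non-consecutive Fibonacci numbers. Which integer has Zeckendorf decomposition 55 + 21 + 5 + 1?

82

55 + 21 + 5 + 1 = 82.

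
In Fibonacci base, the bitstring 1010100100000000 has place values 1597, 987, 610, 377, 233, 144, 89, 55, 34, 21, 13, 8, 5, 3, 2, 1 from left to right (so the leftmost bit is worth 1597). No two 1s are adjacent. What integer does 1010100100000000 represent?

2495

Summing the place values of the 1 bits: 1597 + 610 + 233 + 55 = 2495.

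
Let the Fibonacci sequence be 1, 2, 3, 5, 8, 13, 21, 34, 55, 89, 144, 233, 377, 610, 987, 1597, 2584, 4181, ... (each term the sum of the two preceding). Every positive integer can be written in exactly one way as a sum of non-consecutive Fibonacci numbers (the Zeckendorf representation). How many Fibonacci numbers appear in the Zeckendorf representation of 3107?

2584 ≤ 3107 < 4181, so take 2584; remainder 523
377 ≤ 523 < 610, so take 377; remainder 146
144 ≤ 146 < 233, so take 144; remainder 2
2 ≤ 2 < 3, so take 2; remainder 0
3107 = 2584 + 377 + 144 + 2, which has 4 terms.

4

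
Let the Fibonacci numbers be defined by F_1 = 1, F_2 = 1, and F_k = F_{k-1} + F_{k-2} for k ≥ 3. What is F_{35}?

9227465

Iterating the recurrence up to F_{29} = 514229 and F_{28} = 317811:
F_{30} = F_{29} + F_{28} = 514229 + 317811 = 832040
F_{31} = F_{30} + F_{29} = 832040 + 514229 = 1346269
F_{32} = F_{31} + F_{30} = 1346269 + 832040 = 2178309
F_{33} = F_{32} + F_{31} = 2178309 + 1346269 = 3524578
F_{34} = F_{33} + F_{32} = 3524578 + 2178309 = 5702887
F_{35} = F_{34} + F_{33} = 5702887 + 3524578 = 9227465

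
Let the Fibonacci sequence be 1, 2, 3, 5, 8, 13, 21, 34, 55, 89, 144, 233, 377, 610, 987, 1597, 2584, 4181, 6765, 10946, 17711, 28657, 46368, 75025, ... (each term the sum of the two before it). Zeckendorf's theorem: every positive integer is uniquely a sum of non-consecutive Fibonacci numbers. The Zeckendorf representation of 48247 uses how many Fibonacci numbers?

take 46368 (≤ 48247); 48247 − 46368 = 1879
take 1597 (≤ 1879); 1879 − 1597 = 282
take 233 (≤ 282); 282 − 233 = 49
take 34 (≤ 49); 49 − 34 = 15
take 13 (≤ 15); 15 − 13 = 2
take 2 (≤ 2); 2 − 2 = 0
48247 = 46368 + 1597 + 233 + 34 + 13 + 2, which has 6 terms.

6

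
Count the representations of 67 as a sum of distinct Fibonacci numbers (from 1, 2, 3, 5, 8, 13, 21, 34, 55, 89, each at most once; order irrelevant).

67 = 55+8+3+1 = 34+21+8+3+1 — 2 representations.

2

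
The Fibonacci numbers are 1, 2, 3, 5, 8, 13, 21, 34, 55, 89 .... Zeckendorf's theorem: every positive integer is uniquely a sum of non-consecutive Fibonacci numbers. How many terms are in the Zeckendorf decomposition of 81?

Greedy algorithm:
subtract 55 from 81: 26 remains
subtract 21 from 26: 5 remains
subtract 5 from 5: 0 remains
81 = 55 + 21 + 5, which has 3 terms.

3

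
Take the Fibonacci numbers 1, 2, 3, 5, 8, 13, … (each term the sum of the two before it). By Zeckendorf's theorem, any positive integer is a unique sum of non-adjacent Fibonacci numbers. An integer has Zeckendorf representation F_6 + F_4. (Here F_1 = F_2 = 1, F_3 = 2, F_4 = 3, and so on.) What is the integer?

F_6 + F_4 = 8 + 3 = 11.

11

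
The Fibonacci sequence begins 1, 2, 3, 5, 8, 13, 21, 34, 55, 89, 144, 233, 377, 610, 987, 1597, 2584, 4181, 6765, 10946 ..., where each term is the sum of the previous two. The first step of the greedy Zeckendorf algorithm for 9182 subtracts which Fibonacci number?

6765 ≤ 9182 < 10946, so the largest Fibonacci number not exceeding 9182 is 6765.

6765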